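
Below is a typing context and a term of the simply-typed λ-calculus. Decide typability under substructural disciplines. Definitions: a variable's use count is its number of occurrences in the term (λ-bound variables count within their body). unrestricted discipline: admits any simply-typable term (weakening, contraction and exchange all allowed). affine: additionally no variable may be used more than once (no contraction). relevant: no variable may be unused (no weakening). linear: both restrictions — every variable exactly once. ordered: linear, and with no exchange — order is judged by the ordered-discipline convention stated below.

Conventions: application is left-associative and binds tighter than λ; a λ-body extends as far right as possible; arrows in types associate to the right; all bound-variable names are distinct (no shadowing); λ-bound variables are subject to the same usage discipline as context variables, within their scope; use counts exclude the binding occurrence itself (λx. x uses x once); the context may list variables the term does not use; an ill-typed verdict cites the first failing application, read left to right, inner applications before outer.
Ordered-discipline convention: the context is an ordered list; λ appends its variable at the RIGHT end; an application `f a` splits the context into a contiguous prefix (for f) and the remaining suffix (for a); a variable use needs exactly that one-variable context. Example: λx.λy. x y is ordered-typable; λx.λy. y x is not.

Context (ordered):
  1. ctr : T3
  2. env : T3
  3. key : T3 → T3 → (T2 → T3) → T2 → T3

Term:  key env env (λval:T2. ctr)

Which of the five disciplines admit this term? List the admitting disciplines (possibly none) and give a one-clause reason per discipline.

admitted by: unrestricted
usage: ctr: 1; env: 2; key: 1; val [bound]: 0
order of uses: key, env, env, ctr
typing: well-typed at T2 → T3
ordered ✗ (env ×2 used more than once (contraction); unused: val — weakening required)
linear ✗ (env ×2 used more than once (contraction); unused: val — weakening required)
affine ✗ (env ×2 used more than once (contraction))
relevant ✗ (unused: val — weakening required)
unrestricted ✓ (typability at T2 → T3 is all that's needed)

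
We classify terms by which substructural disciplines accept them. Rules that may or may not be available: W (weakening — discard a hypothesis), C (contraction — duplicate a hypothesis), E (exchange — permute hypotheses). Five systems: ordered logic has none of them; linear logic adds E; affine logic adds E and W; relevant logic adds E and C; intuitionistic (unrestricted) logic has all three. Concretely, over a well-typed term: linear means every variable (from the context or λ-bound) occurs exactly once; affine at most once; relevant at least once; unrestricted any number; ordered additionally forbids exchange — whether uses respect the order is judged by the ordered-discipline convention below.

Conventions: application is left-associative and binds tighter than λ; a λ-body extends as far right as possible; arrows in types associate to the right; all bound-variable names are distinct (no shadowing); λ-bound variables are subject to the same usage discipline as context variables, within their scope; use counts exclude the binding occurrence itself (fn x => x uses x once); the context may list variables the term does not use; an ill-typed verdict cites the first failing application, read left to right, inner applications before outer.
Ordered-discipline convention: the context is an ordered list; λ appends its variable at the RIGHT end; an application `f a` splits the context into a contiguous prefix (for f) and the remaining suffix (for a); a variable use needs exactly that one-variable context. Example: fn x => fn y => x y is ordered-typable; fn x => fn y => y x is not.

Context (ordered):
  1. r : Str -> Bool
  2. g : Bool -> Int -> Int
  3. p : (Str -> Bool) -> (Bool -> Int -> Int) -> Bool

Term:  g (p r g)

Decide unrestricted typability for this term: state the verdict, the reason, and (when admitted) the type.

yes — type-checks (Int -> Int) and nothing is barred; term : Int -> Int
usage: r ×1, g ×2, p ×1
left-to-right use order: g, p, r, g
typing: well-typed — term : Int -> Int
summary: ordered ✗ | linear ✗ | affine ✗ | relevant ✓ | unrestricted ✓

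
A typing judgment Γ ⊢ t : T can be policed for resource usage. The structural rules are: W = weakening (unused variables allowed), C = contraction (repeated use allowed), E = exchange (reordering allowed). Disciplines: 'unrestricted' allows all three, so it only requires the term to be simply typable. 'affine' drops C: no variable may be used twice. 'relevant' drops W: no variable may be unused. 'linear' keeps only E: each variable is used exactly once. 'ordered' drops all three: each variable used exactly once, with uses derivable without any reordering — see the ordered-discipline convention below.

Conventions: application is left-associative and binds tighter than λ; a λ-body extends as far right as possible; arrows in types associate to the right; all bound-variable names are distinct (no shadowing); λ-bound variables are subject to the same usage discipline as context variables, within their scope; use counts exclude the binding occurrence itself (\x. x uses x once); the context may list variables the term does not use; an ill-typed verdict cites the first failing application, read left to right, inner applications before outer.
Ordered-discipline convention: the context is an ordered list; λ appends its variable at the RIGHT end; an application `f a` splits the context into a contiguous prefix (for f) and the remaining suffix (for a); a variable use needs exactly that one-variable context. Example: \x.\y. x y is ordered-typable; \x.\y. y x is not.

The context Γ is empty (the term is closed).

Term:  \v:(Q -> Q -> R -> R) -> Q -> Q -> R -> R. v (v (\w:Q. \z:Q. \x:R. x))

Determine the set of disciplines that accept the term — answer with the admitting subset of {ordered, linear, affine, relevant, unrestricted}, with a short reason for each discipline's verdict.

accepted by: unrestricted
usage: v (λ-bound): 2, w (λ-bound): 0, z (λ-bound): 0, x (λ-bound): 1
left-to-right use order: v, v, x
typing: well-typed at ((Q -> Q -> R -> R) -> Q -> Q -> R -> R) -> Q -> Q -> R -> R
ordered: ✗ — needs contraction — v ×2; w, z left unused
linear: ✗ — needs contraction — v ×2; w, z left unused
affine: ✗ — needs contraction — v ×2
relevant: ✗ — w, z left unused
unrestricted: ✓ — type-checks (((Q -> Q -> R -> R) -> Q -> Q -> R -> R) -> Q -> Q -> R -> R) and nothing is barred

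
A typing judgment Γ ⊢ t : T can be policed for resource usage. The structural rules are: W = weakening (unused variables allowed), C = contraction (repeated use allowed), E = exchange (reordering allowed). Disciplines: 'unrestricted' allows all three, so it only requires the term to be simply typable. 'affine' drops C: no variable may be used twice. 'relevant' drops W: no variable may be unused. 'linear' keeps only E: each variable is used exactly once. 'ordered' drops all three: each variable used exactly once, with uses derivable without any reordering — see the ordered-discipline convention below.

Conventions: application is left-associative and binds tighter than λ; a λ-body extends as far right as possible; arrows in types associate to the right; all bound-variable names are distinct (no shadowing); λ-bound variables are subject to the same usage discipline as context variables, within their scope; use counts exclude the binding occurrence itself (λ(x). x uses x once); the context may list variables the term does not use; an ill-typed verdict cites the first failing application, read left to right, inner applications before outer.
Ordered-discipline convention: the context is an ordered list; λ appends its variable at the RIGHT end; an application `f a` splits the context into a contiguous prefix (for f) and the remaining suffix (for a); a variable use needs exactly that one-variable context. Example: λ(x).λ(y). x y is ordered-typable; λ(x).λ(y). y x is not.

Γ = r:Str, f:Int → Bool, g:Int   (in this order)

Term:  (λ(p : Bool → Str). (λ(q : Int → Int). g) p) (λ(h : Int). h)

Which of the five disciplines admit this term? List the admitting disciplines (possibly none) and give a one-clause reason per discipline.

admitting disciplines: none
variable uses: r ×0; f ×0; g ×1; p (λ-bound) ×1; q (λ-bound) ×0; h (λ-bound) ×1
use order (left to right): g, p, h
typing: ill-typed: an argument Bool → Str mismatches the expected Int → Int
ordered: ✗ — a type mismatch blocks all five
linear: ✗ — the type mismatch rejects it
affine: ✗ — not simply typable
relevant: ✗ — fails simple typing
unrestricted: ✗ — a type mismatch blocks all five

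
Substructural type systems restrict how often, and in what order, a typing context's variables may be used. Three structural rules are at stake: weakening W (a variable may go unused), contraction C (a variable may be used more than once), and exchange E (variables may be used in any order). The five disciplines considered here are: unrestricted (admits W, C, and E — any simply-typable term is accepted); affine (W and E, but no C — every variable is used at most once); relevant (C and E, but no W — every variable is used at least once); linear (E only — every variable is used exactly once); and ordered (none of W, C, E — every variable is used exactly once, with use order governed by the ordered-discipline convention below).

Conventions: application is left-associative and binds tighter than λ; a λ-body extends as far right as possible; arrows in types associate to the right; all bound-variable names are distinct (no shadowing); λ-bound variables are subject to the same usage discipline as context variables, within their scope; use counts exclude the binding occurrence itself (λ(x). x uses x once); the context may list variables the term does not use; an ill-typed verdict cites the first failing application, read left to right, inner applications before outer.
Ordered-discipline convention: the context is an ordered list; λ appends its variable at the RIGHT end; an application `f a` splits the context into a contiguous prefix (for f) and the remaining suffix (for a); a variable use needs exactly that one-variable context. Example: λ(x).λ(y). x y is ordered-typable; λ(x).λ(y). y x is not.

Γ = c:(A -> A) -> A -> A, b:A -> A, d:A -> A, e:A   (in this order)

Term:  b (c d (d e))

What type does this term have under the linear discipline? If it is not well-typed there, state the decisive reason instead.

not well-typed under linear — needs contraction — d ×2
usage: c: 1; b: 1; d: 2; e: 1
left-to-right use order: b, c, d, d, e
typing: ✓ — A
across the five disciplines: ordered ✗ | linear ✗ | affine ✗ | relevant ✓ | unrestricted ✓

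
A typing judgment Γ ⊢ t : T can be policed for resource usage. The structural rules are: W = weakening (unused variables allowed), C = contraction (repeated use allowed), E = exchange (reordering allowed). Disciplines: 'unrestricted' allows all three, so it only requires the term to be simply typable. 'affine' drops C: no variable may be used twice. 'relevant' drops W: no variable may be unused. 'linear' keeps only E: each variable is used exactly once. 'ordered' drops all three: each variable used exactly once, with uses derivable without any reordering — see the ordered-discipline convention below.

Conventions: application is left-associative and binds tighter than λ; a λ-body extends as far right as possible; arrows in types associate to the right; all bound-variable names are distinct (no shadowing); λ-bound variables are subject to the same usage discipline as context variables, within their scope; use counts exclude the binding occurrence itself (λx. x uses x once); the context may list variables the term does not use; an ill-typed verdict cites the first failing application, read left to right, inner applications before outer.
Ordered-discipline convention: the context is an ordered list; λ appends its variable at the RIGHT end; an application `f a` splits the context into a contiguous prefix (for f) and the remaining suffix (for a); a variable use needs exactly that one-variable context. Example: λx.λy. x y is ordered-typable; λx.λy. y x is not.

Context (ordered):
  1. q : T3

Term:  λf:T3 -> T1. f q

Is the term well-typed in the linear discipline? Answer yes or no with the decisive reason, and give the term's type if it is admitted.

yes — exactly-once usage across q, f; term : (T3 -> T1) -> T1
use counts: q ×1, f [bound] ×1
left-to-right use order: f, q
typing: well-typed — term : (T3 -> T1) -> T1
per-discipline verdicts: ordered ✗ | linear ✓ | affine ✓ | relevant ✓ | unrestricted ✓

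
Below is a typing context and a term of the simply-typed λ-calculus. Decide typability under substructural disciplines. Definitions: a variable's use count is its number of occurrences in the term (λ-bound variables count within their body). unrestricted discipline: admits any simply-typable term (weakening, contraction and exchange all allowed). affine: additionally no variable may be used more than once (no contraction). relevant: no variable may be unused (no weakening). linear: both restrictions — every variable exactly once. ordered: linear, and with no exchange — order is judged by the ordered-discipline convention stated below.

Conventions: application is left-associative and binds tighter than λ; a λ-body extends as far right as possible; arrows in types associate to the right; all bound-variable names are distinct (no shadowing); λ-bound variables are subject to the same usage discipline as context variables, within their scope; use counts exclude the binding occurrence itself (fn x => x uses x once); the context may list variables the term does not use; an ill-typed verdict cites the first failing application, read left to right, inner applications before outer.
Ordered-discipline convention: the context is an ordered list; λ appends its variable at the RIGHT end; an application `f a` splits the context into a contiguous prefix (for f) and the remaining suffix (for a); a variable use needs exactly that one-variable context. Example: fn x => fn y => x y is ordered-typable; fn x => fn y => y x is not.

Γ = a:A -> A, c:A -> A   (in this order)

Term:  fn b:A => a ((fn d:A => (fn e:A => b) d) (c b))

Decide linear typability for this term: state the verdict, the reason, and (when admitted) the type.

no — needs contraction — b ×2; e left unused
use counts: a: 1; c: 1; b (λ-bound): 2; d (λ-bound): 1; e (λ-bound): 0
left-to-right use order: a, b, d, c, b
typing: well-typed — term : A -> A
across the five disciplines: ordered ✗ | linear ✗ | affine ✗ | relevant ✗ | unrestricted ✓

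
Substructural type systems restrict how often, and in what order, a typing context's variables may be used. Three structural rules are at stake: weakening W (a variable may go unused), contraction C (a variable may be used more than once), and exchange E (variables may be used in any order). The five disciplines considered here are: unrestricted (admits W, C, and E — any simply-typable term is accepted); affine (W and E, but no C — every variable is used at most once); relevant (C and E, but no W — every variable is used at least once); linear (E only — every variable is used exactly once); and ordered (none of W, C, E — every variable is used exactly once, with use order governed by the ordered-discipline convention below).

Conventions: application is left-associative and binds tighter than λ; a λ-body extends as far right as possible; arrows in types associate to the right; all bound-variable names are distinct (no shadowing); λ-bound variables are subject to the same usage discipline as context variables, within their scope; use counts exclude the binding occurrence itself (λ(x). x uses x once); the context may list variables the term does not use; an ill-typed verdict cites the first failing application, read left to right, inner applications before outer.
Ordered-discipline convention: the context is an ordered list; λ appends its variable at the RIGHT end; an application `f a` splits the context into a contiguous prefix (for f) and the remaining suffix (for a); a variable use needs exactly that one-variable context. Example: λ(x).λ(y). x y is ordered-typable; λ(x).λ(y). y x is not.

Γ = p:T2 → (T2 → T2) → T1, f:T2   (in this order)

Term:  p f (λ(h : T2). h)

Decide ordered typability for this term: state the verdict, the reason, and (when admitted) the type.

yes — p, f, h: once each, no exchange needed; term : T1
use counts: p: 1, f: 1, h [bound]: 1
uses in reading order: p, f, h
typing: ✓ — T1
across the five disciplines: ordered ✓ · linear ✓ · affine ✓ · relevant ✓ · unrestricted ✓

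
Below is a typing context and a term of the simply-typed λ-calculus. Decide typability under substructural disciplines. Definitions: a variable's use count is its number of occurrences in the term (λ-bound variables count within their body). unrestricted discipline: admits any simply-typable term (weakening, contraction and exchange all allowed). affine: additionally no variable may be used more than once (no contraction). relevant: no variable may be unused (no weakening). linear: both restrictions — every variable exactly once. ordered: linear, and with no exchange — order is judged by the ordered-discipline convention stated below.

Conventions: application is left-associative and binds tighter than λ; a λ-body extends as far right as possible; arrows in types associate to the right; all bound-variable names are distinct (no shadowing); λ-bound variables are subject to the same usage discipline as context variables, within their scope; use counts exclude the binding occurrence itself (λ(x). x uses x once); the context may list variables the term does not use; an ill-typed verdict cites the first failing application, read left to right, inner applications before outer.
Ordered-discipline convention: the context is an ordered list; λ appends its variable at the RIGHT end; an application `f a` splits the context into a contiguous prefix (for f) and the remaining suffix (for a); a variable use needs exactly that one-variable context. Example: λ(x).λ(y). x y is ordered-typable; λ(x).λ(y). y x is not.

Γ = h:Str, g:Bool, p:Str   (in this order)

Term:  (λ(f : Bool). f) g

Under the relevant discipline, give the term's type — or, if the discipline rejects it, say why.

not well-typed under relevant — needs weakening: h, p unused
counts: h: 0; g: 1; p: 0; f (bound): 1
uses in reading order: f, g
typing: ✓ — Bool
all disciplines: ordered ✗ · linear ✗ · affine ✓ · relevant ✗ · unrestricted ✓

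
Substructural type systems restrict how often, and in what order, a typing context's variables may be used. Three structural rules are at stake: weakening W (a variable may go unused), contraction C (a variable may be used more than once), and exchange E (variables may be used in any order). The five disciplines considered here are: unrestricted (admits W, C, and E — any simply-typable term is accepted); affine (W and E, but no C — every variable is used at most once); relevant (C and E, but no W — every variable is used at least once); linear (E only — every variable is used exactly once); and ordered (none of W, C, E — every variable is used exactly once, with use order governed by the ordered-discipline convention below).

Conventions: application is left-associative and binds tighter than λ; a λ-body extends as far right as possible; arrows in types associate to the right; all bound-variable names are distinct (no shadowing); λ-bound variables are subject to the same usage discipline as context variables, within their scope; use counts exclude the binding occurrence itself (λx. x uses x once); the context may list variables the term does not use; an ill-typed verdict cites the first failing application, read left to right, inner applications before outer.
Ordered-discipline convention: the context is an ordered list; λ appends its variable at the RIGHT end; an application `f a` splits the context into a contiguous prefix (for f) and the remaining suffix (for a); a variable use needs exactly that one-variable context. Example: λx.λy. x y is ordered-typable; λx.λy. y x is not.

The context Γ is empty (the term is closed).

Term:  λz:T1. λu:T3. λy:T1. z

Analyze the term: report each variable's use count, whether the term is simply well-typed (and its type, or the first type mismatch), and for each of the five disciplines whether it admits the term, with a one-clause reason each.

use counts: z (λ-bound) ×1; u (λ-bound) ×0; y (λ-bound) ×0
uses in reading order: z
typing: well-typed at T1 -> T3 -> T1 -> T1
ordered ✗ (unused: u, y — weakening required)
linear ✗ (unused: u, y — weakening required)
affine ✓ (at most one use each (z, u, y))
relevant ✗ (unused: u, y — weakening required)
unrestricted ✓ (well-typed at T1 -> T3 -> T1 -> T1; no restrictions here)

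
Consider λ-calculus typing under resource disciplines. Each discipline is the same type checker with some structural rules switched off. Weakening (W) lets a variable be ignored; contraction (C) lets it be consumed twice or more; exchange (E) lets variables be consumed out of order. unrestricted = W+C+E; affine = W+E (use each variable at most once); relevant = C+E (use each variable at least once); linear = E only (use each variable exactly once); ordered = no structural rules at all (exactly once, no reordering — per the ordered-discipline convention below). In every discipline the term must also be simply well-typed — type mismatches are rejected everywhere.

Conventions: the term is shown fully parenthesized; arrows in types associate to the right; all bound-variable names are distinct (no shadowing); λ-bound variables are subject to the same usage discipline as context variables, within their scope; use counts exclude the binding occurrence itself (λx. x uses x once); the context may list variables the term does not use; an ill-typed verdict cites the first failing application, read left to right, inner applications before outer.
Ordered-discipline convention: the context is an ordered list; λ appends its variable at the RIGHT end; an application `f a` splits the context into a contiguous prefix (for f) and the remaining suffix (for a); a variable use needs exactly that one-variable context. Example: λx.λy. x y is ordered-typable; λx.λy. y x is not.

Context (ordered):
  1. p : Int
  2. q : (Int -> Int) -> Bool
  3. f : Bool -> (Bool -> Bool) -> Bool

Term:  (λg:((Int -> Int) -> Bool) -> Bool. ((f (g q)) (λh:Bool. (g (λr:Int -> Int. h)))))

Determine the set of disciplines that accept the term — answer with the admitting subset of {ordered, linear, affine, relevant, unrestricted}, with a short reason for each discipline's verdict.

admitting disciplines: unrestricted
counts: p=0; q=1; f=1; g [bound]=2; h [bound]=1; r [bound]=0
uses in reading order: f, g, q, g, h
typing: the term checks, with type (((Int -> Int) -> Bool) -> Bool) -> Bool
ordered ✗ (needs contraction — g ×2; p, r left unused)
linear ✗ (needs contraction — g ×2; p, r left unused)
affine ✗ (needs contraction — g ×2)
relevant ✗ (p, r left unused)
unrestricted ✓ (type-checks ((((Int -> Int) -> Bool) -> Bool) -> Bool) and nothing is barred)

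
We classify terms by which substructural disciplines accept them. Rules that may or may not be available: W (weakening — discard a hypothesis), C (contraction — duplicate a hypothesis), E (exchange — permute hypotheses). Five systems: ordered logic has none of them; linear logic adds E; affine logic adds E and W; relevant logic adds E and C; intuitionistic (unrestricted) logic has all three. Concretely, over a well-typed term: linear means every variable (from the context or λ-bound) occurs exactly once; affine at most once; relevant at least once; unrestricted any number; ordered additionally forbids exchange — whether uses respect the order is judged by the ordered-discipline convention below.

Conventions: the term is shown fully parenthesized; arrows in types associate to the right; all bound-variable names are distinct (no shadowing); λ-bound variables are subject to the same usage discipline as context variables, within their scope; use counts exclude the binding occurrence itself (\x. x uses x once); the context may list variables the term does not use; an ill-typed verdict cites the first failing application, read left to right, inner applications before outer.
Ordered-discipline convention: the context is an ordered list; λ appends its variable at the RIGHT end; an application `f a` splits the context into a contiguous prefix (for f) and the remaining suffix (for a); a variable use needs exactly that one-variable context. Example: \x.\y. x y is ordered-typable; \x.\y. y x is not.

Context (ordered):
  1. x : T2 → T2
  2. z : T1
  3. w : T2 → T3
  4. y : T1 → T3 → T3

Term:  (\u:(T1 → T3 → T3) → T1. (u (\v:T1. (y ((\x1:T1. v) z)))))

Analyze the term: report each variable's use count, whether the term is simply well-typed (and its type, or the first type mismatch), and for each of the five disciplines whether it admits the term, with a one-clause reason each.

use counts: x ×0, z ×1, w ×0, y ×1, u (bound) ×1, v (bound) ×1, x1 (bound) ×0
uses in reading order: u, y, v, z
typing: the term checks, with type ((T1 → T3 → T3) → T1) → T1
ordered: ✗ — x, w, x1 left unused
linear: ✗ — x, w, x1 left unused
affine: ✓ — none of x, z, w, y, u, v, x1 used more than once
relevant: ✗ — x, w, x1 left unused
unrestricted: ✓ — typability at ((T1 → T3 → T3) → T1) → T1 is all that's needed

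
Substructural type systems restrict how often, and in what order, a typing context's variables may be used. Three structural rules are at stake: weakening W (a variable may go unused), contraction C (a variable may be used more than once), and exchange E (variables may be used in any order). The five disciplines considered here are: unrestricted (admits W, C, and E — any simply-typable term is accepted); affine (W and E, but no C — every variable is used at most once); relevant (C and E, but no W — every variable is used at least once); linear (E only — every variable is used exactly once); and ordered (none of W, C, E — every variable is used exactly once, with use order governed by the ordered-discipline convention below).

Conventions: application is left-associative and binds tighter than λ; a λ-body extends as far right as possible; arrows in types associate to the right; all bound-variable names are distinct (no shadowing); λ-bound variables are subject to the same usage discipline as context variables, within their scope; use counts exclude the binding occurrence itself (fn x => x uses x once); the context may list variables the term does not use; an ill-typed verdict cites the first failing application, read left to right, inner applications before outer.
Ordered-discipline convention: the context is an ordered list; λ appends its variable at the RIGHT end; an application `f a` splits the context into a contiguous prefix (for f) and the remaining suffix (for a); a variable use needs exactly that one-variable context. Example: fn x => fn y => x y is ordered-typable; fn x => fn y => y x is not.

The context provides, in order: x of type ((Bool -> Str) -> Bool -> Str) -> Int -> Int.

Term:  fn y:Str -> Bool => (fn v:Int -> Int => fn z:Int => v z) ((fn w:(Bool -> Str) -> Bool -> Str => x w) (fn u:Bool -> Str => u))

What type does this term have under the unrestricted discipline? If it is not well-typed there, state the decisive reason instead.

term : (Str -> Bool) -> Int -> Int
use counts: x ×1, y [bound] ×0, v [bound] ×1, z [bound] ×1, w [bound] ×1, u [bound] ×1
left-to-right use order: v, z, x, w, u
typing: ✓ — (Str -> Bool) -> Int -> Int
across the five disciplines: ordered ✗ · linear ✗ · affine ✓ · relevant ✗ · unrestricted ✓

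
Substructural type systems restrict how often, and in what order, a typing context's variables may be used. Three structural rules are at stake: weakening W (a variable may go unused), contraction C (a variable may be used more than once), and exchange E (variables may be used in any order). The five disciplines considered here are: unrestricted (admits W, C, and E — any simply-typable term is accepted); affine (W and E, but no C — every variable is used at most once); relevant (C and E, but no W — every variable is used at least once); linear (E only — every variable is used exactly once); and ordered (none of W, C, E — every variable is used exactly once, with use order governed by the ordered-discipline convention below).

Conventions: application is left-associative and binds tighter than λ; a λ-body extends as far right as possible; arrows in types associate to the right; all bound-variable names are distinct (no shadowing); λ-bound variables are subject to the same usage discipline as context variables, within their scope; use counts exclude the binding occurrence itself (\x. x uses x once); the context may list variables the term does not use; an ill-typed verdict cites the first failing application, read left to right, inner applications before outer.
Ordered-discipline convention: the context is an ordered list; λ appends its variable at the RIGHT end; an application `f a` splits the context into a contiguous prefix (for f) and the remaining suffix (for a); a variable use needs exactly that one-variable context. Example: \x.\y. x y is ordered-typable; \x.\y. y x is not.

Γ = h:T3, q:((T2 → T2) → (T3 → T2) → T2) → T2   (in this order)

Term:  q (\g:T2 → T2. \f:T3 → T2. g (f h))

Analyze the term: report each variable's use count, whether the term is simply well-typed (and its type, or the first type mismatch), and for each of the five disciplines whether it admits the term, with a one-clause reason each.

usage: h: 1×, q: 1×, g [bound]: 1×, f [bound]: 1×
use order (left to right): q, g, f, h
typing: ✓ — T2
ordered ✗ (no ordered split (uses run q, g, f, h))
linear ✓ (h, q, g, f: one use apiece)
affine ✓ (h, q, g, f: no repeats, contraction unneeded)
relevant ✓ (at least one use each (h, q, g, f))
unrestricted ✓ (well-typed at T2; no restrictions here)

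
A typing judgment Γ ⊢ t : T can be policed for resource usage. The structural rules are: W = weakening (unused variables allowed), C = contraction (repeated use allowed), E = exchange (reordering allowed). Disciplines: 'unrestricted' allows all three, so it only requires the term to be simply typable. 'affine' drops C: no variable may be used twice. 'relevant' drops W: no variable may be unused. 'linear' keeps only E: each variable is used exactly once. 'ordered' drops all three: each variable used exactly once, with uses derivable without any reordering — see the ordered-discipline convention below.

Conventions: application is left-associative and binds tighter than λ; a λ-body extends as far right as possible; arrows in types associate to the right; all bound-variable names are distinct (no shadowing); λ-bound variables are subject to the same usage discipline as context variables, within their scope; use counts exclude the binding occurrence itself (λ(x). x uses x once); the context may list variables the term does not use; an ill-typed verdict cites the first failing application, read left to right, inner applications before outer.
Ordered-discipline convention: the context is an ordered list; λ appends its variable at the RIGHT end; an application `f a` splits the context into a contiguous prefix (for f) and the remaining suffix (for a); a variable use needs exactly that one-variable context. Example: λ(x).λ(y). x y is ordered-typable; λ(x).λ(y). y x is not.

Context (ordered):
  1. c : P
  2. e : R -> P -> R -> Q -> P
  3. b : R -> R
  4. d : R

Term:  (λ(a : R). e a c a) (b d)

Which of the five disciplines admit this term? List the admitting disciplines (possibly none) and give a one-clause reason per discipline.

accepted by: relevant, unrestricted
usage: c=1; e=1; b=1; d=1; a (bound)=2
uses in reading order: e, a, c, a, b, d
typing: well-typed at Q -> P
ordered ✗ (uses contraction: a ×2)
linear ✗ (uses contraction: a ×2)
affine ✗ (uses contraction: a ×2)
relevant ✓ (none of c, e, b, d, a goes unused)
unrestricted ✓ (well-typed at Q -> P; no restrictions here)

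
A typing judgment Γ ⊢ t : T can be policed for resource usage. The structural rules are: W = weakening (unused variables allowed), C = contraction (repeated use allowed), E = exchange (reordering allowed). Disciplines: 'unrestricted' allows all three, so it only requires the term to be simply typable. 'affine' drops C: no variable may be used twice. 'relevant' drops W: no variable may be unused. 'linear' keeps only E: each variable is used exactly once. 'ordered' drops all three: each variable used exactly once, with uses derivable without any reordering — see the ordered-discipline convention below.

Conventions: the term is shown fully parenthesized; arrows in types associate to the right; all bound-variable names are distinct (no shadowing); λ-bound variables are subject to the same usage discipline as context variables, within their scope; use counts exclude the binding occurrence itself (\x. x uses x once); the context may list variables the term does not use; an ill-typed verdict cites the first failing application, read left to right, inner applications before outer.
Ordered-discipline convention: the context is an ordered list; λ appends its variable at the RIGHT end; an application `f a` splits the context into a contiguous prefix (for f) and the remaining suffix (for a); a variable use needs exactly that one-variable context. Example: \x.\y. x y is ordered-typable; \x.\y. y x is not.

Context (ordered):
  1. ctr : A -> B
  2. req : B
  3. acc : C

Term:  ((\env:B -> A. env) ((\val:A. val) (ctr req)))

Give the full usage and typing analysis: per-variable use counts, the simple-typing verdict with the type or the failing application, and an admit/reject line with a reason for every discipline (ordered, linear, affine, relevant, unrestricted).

use counts: ctr: 1, req: 1, acc: 0, env [bound]: 1, val [bound]: 1
left-to-right use order: env, val, ctr, req
typing: ill-typed: an argument B mismatches the expected A
ordered: ✗ — a type mismatch blocks all five
linear: ✗ — the type mismatch rejects it
affine: ✗ — not simply typable
relevant: ✗ — fails simple typing
unrestricted: ✗ — a type mismatch blocks all five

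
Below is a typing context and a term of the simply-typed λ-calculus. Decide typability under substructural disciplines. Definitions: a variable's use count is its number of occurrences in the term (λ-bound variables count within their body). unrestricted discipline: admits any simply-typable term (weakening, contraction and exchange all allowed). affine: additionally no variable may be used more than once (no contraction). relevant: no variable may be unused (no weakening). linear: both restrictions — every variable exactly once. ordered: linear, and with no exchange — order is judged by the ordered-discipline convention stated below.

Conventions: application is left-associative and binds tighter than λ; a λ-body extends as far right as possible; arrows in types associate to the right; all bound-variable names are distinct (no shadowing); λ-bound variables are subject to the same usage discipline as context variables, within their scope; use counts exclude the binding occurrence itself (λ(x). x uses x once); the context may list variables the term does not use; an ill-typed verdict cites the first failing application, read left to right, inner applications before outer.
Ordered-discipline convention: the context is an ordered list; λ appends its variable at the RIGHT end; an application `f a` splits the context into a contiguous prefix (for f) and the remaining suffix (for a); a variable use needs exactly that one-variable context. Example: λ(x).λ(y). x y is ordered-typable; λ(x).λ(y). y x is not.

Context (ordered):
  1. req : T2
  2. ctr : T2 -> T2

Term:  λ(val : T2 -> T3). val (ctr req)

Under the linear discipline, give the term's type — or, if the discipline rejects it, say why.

term : (T2 -> T3) -> T3
use counts: req: 1; ctr: 1; val (bound): 1
uses in reading order: val, ctr, req
typing: ✓ — (T2 -> T3) -> T3
across the five disciplines: ordered ✗ | linear ✓ | affine ✓ | relevant ✓ | unrestricted ✓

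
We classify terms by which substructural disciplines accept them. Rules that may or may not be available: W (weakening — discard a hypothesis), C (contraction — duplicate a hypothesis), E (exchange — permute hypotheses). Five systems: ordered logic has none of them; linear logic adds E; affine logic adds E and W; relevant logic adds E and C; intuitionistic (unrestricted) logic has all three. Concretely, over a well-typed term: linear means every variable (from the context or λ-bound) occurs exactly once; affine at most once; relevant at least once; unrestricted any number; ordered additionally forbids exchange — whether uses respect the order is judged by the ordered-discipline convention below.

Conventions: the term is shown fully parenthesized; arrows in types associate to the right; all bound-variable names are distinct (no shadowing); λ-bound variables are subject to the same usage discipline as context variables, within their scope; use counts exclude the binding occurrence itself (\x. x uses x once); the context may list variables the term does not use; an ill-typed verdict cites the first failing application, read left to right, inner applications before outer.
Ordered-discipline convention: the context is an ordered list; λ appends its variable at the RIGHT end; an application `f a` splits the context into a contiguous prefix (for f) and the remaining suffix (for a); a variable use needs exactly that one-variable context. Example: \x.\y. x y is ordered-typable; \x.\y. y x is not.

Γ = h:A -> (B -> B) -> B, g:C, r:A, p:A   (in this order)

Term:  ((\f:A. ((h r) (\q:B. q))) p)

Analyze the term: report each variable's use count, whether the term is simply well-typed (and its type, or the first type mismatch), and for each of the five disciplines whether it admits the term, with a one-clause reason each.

use counts: h: 1; g: 0; r: 1; p: 1; f (λ-bound): 0; q (λ-bound): 1
order of uses: h, r, q, p
typing: well-typed — term : B
ordered: ✗, g, f never used (weakening)
linear: ✗, g, f never used (weakening)
affine: ✓, at most one use each (h, g, r, p, f, q)
relevant: ✗, g, f never used (weakening)
unrestricted: ✓, well-typed at B; no restrictions here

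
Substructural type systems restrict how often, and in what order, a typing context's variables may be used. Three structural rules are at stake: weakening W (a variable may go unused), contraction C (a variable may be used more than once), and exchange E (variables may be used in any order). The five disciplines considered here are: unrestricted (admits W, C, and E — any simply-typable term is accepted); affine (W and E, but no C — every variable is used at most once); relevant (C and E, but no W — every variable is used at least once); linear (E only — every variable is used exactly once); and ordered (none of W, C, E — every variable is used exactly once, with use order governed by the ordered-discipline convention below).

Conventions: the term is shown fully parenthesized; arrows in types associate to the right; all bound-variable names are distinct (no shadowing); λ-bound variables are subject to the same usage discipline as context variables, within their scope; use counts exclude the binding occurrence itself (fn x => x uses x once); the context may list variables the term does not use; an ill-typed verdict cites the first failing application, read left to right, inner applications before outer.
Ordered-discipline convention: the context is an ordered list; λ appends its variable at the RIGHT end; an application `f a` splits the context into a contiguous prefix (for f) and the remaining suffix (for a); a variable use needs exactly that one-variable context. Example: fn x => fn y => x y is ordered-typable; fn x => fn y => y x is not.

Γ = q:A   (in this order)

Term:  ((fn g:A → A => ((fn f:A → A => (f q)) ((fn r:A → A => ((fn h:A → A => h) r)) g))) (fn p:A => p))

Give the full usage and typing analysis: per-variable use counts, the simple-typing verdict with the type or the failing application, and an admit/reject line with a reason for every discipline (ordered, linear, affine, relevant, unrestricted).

counts: q=1; g (λ-bound)=1; f (λ-bound)=1; r (λ-bound)=1; h (λ-bound)=1; p (λ-bound)=1
use order (left to right): f, q, h, r, g, p
typing: the term checks, with type A
ordered ✗ (no ordered split (uses run f, q, h, r, g, p))
linear ✓ (each of q, g, f, r, h, p used exactly once)
affine ✓ (q, g, f, r, h, p: no repeats, contraction unneeded)
relevant ✓ (every one of q, g, f, r, h, p appears)
unrestricted ✓ (well-typed at A; no restrictions here)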